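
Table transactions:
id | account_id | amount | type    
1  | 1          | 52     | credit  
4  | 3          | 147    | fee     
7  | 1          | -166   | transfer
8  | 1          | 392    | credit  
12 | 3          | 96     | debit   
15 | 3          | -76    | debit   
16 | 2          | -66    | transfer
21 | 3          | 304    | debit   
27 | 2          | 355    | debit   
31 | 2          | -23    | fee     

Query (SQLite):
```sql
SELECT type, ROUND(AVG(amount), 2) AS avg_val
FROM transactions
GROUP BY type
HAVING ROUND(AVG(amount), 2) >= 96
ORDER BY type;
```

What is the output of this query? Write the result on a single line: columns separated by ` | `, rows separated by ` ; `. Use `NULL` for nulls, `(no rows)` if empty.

credit | 222 ; debit | 169.75

Partition transactions by type; compute ROUND(AVG(amount), 2) within each group.
HAVING: keep groups where ROUND(AVG(amount), 2) >= 96.
  credit: ids {1, 8} → ROUND(AVG(amount), 2)=222
  debit: ids {12, 15, 21, 27} → ROUND(AVG(amount), 2)=169.75
  fee: ids {4, 31} → ROUND(AVG(amount), 2)=62
  transfer: ids {7, 16} → ROUND(AVG(amount), 2)=-116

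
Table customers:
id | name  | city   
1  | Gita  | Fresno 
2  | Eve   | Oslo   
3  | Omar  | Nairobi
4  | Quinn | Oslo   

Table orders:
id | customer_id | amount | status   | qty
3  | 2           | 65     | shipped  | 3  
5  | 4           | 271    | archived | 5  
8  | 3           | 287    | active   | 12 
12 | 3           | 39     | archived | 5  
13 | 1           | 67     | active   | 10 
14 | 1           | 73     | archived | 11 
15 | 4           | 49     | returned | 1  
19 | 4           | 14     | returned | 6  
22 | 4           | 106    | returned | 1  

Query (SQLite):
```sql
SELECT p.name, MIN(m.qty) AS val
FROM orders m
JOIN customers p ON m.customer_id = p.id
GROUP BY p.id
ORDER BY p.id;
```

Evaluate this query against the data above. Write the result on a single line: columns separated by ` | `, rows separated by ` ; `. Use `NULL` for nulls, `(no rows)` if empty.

Join each orders row to its customers via customer_id.
Group joined rows by customers.id; compute MIN(m.qty) per group.
  1: ids {13, 14} → MIN(m.qty)=10
  2: ids {3} → MIN(m.qty)=3
  3: ids {8, 12} → MIN(m.qty)=5
  4: ids {5, 15, 19, 22} → MIN(m.qty)=1

Gita | 10 ; Eve | 3 ; Omar | 5 ; Quinn | 1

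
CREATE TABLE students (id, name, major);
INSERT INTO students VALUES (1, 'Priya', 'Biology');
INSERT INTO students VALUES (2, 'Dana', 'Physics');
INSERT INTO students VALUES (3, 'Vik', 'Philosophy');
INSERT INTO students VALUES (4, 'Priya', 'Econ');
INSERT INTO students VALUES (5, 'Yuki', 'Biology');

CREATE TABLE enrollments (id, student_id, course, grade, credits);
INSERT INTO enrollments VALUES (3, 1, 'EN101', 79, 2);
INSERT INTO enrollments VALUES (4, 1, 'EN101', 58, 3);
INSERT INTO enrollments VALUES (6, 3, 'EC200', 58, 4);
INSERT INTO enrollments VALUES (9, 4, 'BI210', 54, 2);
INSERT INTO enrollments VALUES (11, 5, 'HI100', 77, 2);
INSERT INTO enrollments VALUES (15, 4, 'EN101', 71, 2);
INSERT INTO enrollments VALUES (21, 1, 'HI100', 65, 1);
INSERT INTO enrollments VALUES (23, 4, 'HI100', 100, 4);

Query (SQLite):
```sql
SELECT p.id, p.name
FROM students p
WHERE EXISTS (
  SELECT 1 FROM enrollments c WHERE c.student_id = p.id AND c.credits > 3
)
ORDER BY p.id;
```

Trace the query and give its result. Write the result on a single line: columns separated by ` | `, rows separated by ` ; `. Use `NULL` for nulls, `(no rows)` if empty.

For each students row, check whether any enrollments with matching student_id has credits > 3.
Keep rows where that is true.

3 | Vik ; 4 | Priya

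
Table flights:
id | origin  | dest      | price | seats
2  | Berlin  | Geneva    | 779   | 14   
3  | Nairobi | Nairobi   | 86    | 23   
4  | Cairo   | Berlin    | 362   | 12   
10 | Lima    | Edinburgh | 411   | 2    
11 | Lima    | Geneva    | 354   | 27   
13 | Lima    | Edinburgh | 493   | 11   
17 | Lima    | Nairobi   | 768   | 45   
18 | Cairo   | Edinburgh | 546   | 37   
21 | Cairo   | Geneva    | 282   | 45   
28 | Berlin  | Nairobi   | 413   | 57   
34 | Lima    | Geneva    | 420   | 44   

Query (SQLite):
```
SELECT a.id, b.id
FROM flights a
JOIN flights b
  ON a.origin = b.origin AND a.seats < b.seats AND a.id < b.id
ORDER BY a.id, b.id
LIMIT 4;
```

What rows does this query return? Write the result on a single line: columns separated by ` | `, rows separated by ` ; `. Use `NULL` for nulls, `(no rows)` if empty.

2 | 28 ; 4 | 18 ; 4 | 21 ; 10 | 11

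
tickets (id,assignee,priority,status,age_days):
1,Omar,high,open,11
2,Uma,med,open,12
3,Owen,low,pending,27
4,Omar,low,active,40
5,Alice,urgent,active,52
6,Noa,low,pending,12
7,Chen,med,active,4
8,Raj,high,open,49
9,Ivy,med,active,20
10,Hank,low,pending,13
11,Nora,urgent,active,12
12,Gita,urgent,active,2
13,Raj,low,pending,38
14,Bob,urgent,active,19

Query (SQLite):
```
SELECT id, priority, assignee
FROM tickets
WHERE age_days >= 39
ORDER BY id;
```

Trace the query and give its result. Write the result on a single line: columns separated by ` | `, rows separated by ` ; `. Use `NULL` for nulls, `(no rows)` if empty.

4 | low | Omar ; 5 | urgent | Alice ; 8 | high | Raj

age_days >= 39: ids {4, 5, 8}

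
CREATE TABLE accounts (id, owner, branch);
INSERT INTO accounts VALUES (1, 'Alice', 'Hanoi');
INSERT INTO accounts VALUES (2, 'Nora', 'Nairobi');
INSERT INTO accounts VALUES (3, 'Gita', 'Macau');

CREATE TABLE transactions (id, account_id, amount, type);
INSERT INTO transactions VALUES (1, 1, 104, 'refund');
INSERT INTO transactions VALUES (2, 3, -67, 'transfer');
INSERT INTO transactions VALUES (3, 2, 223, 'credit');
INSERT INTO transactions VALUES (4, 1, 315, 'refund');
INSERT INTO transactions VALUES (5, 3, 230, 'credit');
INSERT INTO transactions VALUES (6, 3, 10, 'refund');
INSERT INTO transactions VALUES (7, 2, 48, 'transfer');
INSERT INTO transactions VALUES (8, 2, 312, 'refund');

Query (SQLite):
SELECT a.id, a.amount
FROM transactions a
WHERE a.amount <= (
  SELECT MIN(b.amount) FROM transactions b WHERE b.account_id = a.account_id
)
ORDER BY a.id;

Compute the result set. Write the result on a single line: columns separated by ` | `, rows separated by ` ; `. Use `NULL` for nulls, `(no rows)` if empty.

1 | 104 ; 2 | -67 ; 7 | 48

For each transactions row a, compute MIN(amount) over rows sharing a.account_id.
Keep row a if a.amount <= that per-group MIN.
  account_id=1: MIN(amount) = 104
  account_id=2: MIN(amount) = 48
  account_id=3: MIN(amount) = -67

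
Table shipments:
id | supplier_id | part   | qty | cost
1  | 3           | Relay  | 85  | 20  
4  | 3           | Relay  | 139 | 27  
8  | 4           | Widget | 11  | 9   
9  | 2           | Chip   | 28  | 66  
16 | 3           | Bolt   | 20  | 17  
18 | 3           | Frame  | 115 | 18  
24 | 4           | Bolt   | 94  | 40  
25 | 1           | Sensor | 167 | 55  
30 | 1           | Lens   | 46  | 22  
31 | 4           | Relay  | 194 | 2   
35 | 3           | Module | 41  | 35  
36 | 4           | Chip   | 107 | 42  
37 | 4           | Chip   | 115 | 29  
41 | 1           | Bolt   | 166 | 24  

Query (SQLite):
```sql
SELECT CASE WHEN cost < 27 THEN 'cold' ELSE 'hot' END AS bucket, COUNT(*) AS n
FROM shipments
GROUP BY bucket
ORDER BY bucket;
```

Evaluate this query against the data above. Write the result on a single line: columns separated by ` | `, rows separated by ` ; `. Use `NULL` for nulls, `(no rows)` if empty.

Bucket rows by cost < 27 → 'cold' else 'hot'; count each bucket.

cold | 7 ; hot | 7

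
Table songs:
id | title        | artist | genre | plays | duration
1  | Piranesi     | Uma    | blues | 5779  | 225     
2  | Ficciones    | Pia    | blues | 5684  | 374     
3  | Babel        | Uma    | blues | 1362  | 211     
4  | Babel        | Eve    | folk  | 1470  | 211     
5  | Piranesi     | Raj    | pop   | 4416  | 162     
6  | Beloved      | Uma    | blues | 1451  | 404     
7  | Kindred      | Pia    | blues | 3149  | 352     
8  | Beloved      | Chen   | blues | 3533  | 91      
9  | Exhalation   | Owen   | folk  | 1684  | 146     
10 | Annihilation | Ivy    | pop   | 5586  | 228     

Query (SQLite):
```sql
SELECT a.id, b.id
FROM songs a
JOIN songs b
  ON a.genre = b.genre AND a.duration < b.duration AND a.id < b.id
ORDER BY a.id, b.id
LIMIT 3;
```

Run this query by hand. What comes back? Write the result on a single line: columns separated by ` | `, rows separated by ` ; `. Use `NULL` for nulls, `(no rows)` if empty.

1 | 2 ; 1 | 6 ; 1 | 7

Pairs (a,b) with same genre, a.duration < b.duration, a.id < b.id.
genre groups: blues:{1,2,3,6,7,8} folk:{4,9} pop:{5,10}
Ordered by (a.id, b.id); first 3.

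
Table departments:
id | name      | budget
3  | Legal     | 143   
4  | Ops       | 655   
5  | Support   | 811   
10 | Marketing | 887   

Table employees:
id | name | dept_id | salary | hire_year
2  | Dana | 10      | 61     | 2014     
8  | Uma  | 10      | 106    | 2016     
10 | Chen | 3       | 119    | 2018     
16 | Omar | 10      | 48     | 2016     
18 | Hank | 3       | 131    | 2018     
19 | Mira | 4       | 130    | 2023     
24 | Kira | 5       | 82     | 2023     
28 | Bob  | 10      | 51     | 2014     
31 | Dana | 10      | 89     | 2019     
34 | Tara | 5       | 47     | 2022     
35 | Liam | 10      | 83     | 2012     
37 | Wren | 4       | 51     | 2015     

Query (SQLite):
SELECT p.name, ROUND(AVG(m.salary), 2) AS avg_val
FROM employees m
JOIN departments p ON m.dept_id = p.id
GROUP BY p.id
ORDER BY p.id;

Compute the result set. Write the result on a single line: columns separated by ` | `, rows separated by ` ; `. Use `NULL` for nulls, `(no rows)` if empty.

Join each employees row to its departments via dept_id.
Group joined rows by departments.id; compute ROUND(AVG(m.salary), 2) per group.
  3: ids {10, 18} → ROUND(AVG(m.salary), 2)=125
  4: ids {19, 37} → ROUND(AVG(m.salary), 2)=90.5
  5: ids {24, 34} → ROUND(AVG(m.salary), 2)=64.5
  10: ids {2, 8, 16, 28, 31, 35} → ROUND(AVG(m.salary), 2)=73

Legal | 125 ; Ops | 90.5 ; Support | 64.5 ; Marketing | 73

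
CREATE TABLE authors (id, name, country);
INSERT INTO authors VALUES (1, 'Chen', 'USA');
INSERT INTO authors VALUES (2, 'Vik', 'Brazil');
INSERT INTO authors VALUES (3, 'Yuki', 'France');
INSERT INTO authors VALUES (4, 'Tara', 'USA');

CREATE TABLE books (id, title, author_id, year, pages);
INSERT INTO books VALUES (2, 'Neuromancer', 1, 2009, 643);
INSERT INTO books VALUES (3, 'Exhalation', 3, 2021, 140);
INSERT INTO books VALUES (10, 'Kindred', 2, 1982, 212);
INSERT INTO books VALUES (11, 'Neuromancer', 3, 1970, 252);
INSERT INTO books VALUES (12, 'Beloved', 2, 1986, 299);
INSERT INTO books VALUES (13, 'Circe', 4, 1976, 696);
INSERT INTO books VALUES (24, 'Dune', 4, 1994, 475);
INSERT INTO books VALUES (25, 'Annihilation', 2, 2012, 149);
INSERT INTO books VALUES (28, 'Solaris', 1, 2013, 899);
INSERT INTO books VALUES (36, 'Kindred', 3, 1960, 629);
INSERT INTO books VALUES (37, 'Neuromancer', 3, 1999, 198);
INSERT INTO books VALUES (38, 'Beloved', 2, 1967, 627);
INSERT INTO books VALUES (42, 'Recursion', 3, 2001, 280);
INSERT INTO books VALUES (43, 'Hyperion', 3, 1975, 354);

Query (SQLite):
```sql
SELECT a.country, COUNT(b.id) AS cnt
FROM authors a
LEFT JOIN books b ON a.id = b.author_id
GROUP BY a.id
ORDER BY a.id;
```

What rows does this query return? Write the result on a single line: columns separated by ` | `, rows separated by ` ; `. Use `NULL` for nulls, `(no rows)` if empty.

USA | 2 ; Brazil | 4 ; France | 6 ; USA | 2

LEFT JOIN keeps every authors row; unmatched ones get NULL for books columns.
Group by authors.id and compute COUNT(b.id). COUNT(col) of an all-NULL group is 0.
  1: ids {2, 28} → COUNT(b.id)=2
  2: ids {10, 12, 25, 38} → COUNT(b.id)=4
  3: ids {3, 11, 36, 37, 42, 43} → COUNT(b.id)=6
  4: ids {13, 24} → COUNT(b.id)=2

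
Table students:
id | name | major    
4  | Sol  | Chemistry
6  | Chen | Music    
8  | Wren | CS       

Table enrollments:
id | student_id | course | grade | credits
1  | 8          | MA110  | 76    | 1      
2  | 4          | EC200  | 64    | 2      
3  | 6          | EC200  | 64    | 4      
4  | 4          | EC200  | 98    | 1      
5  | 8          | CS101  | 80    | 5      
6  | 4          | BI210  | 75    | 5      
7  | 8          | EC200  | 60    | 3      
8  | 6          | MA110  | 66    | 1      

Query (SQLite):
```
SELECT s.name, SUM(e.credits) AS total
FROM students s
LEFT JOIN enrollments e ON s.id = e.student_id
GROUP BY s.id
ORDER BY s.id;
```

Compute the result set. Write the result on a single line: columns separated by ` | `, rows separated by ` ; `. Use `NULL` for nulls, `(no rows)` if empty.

Sol | 8 ; Chen | 5 ; Wren | 9

LEFT JOIN keeps every students row; unmatched ones get NULL for enrollments columns.
Group by students.id and compute SUM(e.credits). SUM over an all-NULL group is NULL.
  4: ids {2, 4, 6} → SUM(e.credits)=8
  6: ids {3, 8} → SUM(e.credits)=5
  8: ids {1, 5, 7} → SUM(e.credits)=9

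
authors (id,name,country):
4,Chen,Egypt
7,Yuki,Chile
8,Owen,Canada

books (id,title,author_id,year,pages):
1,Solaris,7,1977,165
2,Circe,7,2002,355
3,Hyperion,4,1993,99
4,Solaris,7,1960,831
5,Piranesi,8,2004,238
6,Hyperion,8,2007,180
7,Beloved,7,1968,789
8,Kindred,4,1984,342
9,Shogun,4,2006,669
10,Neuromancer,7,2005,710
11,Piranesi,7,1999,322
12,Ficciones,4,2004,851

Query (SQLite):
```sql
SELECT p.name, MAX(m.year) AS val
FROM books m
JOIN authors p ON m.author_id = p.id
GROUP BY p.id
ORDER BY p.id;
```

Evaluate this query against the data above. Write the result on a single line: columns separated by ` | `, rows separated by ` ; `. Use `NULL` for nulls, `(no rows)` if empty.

Chen | 2006 ; Yuki | 2005 ; Owen | 2007

Join each books row to its authors via author_id.
Group joined rows by authors.id; compute MAX(m.year) per group.
  4: ids {3, 8, 9, 12} → MAX(m.year)=2006
  7: ids {1, 2, 4, 7, 10, 11} → MAX(m.year)=2005
  8: ids {5, 6} → MAX(m.year)=2007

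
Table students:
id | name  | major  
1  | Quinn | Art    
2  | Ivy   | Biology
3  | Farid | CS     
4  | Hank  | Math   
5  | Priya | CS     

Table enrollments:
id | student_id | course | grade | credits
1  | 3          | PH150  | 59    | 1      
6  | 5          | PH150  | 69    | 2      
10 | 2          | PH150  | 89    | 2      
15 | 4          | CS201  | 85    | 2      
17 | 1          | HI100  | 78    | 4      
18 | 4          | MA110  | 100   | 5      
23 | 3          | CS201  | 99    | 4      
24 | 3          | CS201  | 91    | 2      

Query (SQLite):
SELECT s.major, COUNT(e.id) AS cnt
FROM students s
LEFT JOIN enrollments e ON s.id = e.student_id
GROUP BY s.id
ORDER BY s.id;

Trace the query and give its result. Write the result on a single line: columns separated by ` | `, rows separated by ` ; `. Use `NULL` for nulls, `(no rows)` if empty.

LEFT JOIN keeps every students row; unmatched ones get NULL for enrollments columns.
Group by students.id and compute COUNT(e.id). COUNT(col) of an all-NULL group is 0.
  1: ids {17} → COUNT(e.id)=1
  2: ids {10} → COUNT(e.id)=1
  3: ids {1, 23, 24} → COUNT(e.id)=3
  4: ids {15, 18} → COUNT(e.id)=2
  5: ids {6} → COUNT(e.id)=1

Art | 1 ; Biology | 1 ; CS | 3 ; Math | 2 ; CS | 1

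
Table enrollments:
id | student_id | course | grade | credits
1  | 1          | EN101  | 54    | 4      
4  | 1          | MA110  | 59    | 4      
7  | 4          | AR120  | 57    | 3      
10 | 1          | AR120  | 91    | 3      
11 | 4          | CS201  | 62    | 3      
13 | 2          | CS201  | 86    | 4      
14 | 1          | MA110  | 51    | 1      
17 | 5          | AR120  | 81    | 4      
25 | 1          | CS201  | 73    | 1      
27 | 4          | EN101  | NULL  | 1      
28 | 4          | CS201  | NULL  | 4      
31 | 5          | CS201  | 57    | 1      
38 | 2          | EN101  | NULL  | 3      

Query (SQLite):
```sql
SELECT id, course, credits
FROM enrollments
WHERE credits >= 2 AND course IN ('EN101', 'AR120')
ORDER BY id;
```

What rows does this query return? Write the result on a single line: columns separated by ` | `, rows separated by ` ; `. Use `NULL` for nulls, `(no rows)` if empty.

1 | EN101 | 4 ; 7 | AR120 | 3 ; 10 | AR120 | 3 ; 17 | AR120 | 4 ; 38 | EN101 | 3

credits >= 2: ids {1, 4, 7, 10, 11, 13, 17, 28, 38}
course IN ('EN101', 'AR120'): ids {1, 7, 10, 17, 27, 38}
Combine with AND.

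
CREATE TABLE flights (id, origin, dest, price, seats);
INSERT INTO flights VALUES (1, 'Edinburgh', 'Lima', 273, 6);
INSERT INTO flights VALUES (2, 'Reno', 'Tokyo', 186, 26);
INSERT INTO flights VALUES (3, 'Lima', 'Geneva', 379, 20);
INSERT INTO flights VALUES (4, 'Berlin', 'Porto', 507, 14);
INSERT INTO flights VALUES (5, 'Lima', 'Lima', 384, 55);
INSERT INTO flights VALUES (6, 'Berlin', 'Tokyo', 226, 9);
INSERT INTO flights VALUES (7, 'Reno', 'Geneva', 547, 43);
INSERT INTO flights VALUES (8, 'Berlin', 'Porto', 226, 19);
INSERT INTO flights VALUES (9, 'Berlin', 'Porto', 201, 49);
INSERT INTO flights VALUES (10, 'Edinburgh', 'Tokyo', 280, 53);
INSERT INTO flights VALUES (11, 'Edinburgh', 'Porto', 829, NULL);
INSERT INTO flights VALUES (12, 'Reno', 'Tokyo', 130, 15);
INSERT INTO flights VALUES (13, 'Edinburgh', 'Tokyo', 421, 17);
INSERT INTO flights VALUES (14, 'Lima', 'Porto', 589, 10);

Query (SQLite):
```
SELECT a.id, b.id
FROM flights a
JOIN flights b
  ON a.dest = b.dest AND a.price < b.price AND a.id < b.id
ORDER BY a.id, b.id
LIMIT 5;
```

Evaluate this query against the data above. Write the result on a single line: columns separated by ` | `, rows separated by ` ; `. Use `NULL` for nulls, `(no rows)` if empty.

1 | 5 ; 2 | 6 ; 2 | 10 ; 2 | 13 ; 3 | 7

Pairs (a,b) with same dest, a.price < b.price, a.id < b.id.
dest groups: Geneva:{3,7} Lima:{1,5} Porto:{4,8,9,11,14} Tokyo:{2,6,10,12,13}
Ordered by (a.id, b.id); first 5.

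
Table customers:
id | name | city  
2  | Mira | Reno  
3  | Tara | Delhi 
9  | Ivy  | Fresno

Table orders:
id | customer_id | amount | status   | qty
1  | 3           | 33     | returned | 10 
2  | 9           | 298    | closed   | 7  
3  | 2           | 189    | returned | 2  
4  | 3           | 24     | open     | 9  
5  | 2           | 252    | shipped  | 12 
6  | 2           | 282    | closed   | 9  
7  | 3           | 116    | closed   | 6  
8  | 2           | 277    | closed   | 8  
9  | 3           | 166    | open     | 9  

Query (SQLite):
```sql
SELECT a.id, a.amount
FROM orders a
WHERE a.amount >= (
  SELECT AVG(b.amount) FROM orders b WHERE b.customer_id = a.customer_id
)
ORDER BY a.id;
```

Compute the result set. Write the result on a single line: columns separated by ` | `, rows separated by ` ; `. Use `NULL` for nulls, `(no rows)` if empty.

For each orders row a, compute AVG(amount) over rows sharing a.customer_id.
Keep row a if a.amount >= that per-group AVG.
  customer_id=2: AVG(amount) = 250.0
  customer_id=3: AVG(amount) = 84.75
  customer_id=9: AVG(amount) = 298.0

2 | 298 ; 5 | 252 ; 6 | 282 ; 7 | 116 ; 8 | 277 ; 9 | 166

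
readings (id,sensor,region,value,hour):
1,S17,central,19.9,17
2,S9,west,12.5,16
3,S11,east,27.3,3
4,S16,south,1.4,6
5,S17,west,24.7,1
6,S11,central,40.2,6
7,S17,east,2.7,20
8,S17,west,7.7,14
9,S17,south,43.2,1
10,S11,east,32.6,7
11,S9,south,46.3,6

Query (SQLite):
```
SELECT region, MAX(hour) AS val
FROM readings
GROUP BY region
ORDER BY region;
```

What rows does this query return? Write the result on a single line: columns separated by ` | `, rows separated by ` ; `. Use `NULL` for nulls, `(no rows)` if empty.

central | 17 ; east | 20 ; south | 6 ; west | 16

Partition readings by region; compute MAX(hour) within each group.
  central: ids {1, 6} → MAX(hour)=17
  east: ids {3, 7, 10} → MAX(hour)=20
  south: ids {4, 9, 11} → MAX(hour)=6
  west: ids {2, 5, 8} → MAX(hour)=16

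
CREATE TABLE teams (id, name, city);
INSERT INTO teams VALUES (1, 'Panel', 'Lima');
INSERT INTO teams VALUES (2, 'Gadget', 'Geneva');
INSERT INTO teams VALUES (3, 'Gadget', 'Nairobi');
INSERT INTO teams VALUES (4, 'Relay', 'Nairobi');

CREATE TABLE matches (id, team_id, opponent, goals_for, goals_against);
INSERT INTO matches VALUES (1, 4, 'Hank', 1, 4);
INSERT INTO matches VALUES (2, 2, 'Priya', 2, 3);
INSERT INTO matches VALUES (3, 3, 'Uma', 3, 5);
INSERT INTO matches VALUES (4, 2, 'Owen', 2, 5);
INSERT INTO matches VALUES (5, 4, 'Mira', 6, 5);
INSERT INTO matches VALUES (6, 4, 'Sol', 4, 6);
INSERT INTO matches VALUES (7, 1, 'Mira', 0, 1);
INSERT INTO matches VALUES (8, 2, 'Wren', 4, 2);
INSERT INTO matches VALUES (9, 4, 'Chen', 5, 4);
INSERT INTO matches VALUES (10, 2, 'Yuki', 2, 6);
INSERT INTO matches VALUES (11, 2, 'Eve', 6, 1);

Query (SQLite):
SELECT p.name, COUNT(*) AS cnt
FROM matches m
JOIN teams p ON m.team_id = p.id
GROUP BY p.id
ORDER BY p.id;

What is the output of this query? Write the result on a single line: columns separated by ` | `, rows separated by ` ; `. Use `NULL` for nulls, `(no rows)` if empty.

Panel | 1 ; Gadget | 5 ; Gadget | 1 ; Relay | 4

Join each matches row to its teams via team_id.
Group joined rows by teams.id; compute COUNT(*) per group.
  1: ids {7} → COUNT(*)=1
  2: ids {2, 4, 8, 10, 11} → COUNT(*)=5
  3: ids {3} → COUNT(*)=1
  4: ids {1, 5, 6, 9} → COUNT(*)=4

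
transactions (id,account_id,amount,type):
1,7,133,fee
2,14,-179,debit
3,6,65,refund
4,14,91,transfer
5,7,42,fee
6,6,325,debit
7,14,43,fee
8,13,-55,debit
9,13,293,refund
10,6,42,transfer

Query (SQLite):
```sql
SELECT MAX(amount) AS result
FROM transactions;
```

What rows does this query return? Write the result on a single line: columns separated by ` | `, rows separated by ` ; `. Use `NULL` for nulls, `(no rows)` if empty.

All amount values: [133, -179, 65, 91, 42, 325, 43, -55, 293, 42].
MAX of non-NULL values = 325.

325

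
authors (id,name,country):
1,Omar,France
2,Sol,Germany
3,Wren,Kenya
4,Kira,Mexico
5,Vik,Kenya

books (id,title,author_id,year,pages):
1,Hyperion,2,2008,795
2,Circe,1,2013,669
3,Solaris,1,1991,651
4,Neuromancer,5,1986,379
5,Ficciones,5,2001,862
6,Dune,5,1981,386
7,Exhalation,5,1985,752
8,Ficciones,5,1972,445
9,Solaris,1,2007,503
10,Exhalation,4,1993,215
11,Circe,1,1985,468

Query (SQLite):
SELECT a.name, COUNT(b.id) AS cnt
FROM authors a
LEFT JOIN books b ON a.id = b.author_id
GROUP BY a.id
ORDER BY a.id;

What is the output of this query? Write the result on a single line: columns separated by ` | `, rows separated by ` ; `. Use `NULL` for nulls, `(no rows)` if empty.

LEFT JOIN keeps every authors row; unmatched ones get NULL for books columns.
Group by authors.id and compute COUNT(b.id). COUNT(col) of an all-NULL group is 0.
  1: ids {2, 3, 9, 11} → COUNT(b.id)=4
  2: ids {1} → COUNT(b.id)=1
  3: ids {—} → COUNT(b.id)=0
  4: ids {10} → COUNT(b.id)=1
  5: ids {4, 5, 6, 7, 8} → COUNT(b.id)=5

Omar | 4 ; Sol | 1 ; Wren | 0 ; Kira | 1 ; Vik | 5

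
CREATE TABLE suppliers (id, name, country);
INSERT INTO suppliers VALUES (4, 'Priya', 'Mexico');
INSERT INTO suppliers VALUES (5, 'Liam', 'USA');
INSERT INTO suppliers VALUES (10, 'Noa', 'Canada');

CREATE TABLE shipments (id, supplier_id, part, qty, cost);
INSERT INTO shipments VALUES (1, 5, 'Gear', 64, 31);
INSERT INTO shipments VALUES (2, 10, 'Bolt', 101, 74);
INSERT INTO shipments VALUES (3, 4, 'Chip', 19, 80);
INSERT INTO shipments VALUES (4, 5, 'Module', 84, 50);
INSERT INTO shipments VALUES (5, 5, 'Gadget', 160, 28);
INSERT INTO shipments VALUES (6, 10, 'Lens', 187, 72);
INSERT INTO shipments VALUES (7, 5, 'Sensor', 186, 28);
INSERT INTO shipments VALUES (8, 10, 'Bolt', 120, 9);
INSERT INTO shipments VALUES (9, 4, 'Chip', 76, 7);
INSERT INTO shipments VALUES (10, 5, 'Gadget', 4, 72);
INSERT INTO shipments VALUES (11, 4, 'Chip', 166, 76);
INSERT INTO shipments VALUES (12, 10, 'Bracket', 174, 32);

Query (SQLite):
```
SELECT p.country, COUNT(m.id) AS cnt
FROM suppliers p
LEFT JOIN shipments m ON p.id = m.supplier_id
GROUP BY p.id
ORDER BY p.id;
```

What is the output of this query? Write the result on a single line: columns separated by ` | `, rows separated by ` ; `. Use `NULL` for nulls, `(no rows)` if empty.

Mexico | 3 ; USA | 5 ; Canada | 4

LEFT JOIN keeps every suppliers row; unmatched ones get NULL for shipments columns.
Group by suppliers.id and compute COUNT(m.id). COUNT(col) of an all-NULL group is 0.
  4: ids {3, 9, 11} → COUNT(m.id)=3
  5: ids {1, 4, 5, 7, 10} → COUNT(m.id)=5
  10: ids {2, 6, 8, 12} → COUNT(m.id)=4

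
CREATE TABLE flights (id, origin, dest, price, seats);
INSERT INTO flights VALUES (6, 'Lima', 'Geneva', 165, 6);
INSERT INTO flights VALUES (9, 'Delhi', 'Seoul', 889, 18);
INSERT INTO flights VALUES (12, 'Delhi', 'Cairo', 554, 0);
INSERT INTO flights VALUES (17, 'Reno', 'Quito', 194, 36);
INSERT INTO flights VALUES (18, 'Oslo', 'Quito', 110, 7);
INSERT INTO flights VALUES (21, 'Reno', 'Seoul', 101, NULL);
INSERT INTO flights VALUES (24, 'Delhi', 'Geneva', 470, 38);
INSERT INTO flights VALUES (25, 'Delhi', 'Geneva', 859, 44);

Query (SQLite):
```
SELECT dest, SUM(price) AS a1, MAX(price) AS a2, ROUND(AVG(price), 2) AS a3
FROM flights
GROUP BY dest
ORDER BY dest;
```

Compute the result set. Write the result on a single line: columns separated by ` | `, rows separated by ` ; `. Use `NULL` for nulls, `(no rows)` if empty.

Group flights by dest.
Per group compute: SUM(price), MAX(price), ROUND(AVG(price), 2).
  Cairo: ids {12} → SUM(price)=554, MAX(price)=554, ROUND(AVG(price), 2)=554
  Geneva: ids {6, 24, 25} → SUM(price)=1494, MAX(price)=859, ROUND(AVG(price), 2)=498
  Quito: ids {17, 18} → SUM(price)=304, MAX(price)=194, ROUND(AVG(price), 2)=152
  Seoul: ids {9, 21} → SUM(price)=990, MAX(price)=889, ROUND(AVG(price), 2)=495

Cairo | 554 | 554 | 554 ; Geneva | 1494 | 859 | 498 ; Quito | 304 | 194 | 152 ; Seoul | 990 | 889 | 495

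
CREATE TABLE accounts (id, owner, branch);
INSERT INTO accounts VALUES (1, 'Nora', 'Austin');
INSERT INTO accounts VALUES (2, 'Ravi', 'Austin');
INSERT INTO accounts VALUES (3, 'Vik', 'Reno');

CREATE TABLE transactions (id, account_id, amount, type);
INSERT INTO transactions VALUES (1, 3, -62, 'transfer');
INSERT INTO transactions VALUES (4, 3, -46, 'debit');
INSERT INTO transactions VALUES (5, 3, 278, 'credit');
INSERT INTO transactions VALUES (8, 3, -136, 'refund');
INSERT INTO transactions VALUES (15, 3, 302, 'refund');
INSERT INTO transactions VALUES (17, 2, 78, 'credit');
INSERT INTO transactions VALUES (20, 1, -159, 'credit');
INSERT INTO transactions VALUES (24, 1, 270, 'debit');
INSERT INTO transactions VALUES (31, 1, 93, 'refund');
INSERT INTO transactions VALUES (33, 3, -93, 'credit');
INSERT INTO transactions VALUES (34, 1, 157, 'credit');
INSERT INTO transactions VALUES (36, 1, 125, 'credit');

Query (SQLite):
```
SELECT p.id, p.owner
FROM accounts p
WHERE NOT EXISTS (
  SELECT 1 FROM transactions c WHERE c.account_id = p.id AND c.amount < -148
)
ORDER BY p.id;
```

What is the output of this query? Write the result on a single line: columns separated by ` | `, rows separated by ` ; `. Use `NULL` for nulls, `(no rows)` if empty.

2 | Ravi ; 3 | Vik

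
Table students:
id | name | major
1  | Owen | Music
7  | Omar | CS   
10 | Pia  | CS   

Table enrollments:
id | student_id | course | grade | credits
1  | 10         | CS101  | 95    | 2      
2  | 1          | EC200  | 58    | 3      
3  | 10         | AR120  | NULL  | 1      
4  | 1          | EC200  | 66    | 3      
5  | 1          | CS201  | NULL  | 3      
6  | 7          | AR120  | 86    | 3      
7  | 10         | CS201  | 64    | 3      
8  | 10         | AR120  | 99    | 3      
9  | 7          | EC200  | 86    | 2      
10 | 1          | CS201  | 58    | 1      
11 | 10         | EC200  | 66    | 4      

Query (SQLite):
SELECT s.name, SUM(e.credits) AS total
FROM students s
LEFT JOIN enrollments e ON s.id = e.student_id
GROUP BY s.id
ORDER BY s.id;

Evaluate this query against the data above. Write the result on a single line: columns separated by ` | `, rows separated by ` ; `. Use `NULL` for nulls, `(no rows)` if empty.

Owen | 10 ; Omar | 5 ; Pia | 13

LEFT JOIN keeps every students row; unmatched ones get NULL for enrollments columns.
Group by students.id and compute SUM(e.credits). SUM over an all-NULL group is NULL.
  1: ids {2, 4, 5, 10} → SUM(e.credits)=10
  7: ids {6, 9} → SUM(e.credits)=5
  10: ids {1, 3, 7, 8, 11} → SUM(e.credits)=13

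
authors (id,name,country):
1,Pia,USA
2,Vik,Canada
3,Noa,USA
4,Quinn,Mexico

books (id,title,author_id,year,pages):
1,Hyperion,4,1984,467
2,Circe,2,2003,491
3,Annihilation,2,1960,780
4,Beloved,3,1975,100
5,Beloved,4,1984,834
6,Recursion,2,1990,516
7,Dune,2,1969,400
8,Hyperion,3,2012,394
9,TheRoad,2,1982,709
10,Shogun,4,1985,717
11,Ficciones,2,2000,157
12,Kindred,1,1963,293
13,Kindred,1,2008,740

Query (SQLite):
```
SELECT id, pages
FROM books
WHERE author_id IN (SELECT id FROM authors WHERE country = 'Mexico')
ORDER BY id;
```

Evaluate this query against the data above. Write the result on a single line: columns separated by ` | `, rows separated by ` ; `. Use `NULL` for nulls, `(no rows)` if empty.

1 | 467 ; 5 | 834 ; 10 | 717

Inner query: authors.id where country = 'Mexico'.
Outer: keep books rows whose author_id is in that set.
Inner query → {4}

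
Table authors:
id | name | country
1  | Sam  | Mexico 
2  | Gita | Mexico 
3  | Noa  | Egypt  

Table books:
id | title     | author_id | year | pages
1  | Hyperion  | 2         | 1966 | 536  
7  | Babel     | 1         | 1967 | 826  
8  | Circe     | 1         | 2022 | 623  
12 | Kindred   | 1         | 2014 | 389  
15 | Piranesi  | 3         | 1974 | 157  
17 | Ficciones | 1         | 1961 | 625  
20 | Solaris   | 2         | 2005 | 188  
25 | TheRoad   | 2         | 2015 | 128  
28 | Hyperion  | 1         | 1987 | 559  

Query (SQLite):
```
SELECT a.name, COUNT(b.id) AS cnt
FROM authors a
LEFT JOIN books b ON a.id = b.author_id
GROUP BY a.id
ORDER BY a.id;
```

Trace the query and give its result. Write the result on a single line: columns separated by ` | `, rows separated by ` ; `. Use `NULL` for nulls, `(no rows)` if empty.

LEFT JOIN keeps every authors row; unmatched ones get NULL for books columns.
Group by authors.id and compute COUNT(b.id). COUNT(col) of an all-NULL group is 0.
  1: ids {7, 8, 12, 17, 28} → COUNT(b.id)=5
  2: ids {1, 20, 25} → COUNT(b.id)=3
  3: ids {15} → COUNT(b.id)=1

Sam | 5 ; Gita | 3 ; Noa | 1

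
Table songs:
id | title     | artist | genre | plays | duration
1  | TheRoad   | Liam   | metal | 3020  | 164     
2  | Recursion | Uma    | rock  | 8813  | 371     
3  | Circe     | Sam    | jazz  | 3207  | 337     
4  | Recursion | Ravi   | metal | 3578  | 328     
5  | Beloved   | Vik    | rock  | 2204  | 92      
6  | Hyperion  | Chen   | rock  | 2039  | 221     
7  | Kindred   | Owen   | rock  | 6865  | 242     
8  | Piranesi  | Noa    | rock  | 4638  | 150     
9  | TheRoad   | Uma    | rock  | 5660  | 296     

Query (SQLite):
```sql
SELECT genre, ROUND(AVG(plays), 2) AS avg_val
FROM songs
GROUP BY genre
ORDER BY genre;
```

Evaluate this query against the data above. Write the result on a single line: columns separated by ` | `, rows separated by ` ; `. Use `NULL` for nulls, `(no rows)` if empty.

jazz | 3207 ; metal | 3299 ; rock | 5036.5

Partition songs by genre; compute ROUND(AVG(plays), 2) within each group.
  jazz: ids {3} → ROUND(AVG(plays), 2)=3207
  metal: ids {1, 4} → ROUND(AVG(plays), 2)=3299
  rock: ids {2, 5, 6, 7, 8, 9} → ROUND(AVG(plays), 2)=5036.5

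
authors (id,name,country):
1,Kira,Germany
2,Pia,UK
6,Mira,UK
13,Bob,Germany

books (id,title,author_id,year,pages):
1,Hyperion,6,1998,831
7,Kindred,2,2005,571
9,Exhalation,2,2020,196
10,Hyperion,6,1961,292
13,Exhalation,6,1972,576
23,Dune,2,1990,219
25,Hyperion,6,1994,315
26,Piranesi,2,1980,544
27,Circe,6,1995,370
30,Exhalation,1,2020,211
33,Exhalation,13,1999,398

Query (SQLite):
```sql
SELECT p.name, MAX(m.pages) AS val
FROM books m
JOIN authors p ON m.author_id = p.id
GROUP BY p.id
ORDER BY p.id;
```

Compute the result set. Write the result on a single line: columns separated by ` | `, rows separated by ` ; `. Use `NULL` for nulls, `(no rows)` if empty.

Kira | 211 ; Pia | 571 ; Mira | 831 ; Bob | 398

Join each books row to its authors via author_id.
Group joined rows by authors.id; compute MAX(m.pages) per group.
  1: ids {30} → MAX(m.pages)=211
  2: ids {7, 9, 23, 26} → MAX(m.pages)=571
  6: ids {1, 10, 13, 25, 27} → MAX(m.pages)=831
  13: ids {33} → MAX(m.pages)=398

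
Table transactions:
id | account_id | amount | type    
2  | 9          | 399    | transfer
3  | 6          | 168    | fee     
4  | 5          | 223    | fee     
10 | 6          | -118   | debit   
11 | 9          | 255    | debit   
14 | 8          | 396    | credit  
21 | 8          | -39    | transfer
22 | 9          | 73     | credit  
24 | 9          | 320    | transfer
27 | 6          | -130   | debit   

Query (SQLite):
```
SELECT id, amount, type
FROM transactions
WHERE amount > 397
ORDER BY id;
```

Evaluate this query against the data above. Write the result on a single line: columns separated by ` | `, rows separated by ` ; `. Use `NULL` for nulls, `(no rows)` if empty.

amount > 397: ids {2}

2 | 399 | transfer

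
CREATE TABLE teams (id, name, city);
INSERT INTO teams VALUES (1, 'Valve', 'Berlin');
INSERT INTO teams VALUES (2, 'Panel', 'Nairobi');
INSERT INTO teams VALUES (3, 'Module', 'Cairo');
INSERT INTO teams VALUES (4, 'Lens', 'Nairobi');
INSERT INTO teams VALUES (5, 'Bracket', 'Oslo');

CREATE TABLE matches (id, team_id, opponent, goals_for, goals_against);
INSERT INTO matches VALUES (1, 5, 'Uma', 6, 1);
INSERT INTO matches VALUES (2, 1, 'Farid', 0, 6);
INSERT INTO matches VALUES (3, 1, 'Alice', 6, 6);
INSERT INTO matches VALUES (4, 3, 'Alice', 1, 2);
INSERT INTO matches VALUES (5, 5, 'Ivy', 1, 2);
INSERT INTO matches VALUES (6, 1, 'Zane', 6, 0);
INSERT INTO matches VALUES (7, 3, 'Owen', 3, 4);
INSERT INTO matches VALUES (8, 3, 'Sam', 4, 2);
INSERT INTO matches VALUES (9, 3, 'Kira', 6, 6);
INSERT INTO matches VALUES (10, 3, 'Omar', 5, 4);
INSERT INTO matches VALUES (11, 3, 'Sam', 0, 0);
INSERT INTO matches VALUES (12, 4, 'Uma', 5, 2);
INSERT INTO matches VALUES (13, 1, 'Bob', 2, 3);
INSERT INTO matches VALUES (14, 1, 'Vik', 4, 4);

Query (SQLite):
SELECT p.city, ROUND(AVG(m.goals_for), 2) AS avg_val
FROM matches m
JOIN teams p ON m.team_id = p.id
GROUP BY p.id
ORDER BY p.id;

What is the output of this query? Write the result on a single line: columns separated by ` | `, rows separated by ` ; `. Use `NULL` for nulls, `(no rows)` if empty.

Berlin | 3.6 ; Cairo | 3.17 ; Nairobi | 5 ; Oslo | 3.5

Join each matches row to its teams via team_id.
Group joined rows by teams.id; compute ROUND(AVG(m.goals_for), 2) per group.
  1: ids {2, 3, 6, 13, 14} → ROUND(AVG(m.goals_for), 2)=3.6
  3: ids {4, 7, 8, 9, 10, 11} → ROUND(AVG(m.goals_for), 2)=3.17
  4: ids {12} → ROUND(AVG(m.goals_for), 2)=5
  5: ids {1, 5} → ROUND(AVG(m.goals_for), 2)=3.5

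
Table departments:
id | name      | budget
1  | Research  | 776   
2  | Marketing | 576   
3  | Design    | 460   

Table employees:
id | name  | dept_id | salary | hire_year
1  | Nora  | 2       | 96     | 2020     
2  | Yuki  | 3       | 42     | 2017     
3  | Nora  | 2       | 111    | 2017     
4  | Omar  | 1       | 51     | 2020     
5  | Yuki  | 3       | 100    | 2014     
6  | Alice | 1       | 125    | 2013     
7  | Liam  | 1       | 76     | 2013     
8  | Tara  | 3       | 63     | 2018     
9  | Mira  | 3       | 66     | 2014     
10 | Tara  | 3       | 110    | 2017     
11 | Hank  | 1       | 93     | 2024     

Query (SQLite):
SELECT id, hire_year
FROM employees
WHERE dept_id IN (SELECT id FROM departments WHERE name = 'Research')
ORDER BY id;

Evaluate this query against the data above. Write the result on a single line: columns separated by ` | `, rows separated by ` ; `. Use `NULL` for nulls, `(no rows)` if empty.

Inner query: departments.id where name = 'Research'.
Outer: keep employees rows whose dept_id is in that set.
Inner query → {1}

4 | 2020 ; 6 | 2013 ; 7 | 2013 ; 11 | 2024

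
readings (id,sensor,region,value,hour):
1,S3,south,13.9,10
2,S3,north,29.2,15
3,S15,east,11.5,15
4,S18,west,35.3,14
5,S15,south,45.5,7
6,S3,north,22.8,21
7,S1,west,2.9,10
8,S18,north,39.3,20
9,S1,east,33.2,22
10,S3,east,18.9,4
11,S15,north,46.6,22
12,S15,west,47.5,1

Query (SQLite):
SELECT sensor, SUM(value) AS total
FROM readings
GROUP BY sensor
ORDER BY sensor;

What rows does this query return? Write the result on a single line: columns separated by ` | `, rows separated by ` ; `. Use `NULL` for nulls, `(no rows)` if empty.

Partition readings by sensor; compute SUM(value) within each group.
  S1: ids {7, 9} → SUM(value)=36.1
  S15: ids {3, 5, 11, 12} → SUM(value)=151.1
  S18: ids {4, 8} → SUM(value)=74.6
  S3: ids {1, 2, 6, 10} → SUM(value)=84.8

S1 | 36.1 ; S15 | 151.1 ; S18 | 74.6 ; S3 | 84.8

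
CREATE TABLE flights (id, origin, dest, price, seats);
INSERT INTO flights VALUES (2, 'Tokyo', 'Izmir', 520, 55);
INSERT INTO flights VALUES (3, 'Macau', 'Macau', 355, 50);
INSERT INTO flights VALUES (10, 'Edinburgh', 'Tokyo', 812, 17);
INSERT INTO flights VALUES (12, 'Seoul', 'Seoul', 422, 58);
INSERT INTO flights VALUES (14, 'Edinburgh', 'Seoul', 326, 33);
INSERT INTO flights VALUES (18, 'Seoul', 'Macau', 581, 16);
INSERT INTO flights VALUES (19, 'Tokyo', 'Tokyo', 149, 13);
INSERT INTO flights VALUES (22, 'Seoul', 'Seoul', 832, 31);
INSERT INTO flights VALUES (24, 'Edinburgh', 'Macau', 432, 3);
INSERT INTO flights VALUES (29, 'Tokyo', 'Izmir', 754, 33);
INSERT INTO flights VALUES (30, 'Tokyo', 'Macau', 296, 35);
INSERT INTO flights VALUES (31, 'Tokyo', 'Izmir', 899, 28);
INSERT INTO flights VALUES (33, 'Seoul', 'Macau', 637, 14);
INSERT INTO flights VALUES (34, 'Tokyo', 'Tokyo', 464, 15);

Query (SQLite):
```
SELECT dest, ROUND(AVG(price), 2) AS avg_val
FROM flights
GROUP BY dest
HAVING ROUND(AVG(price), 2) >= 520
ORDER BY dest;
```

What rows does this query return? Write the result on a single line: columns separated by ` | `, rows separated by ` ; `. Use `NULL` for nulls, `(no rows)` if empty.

Partition flights by dest; compute ROUND(AVG(price), 2) within each group.
HAVING: keep groups where ROUND(AVG(price), 2) >= 520.
  Izmir: ids {2, 29, 31} → ROUND(AVG(price), 2)=724.33
  Macau: ids {3, 18, 24, 30, 33} → ROUND(AVG(price), 2)=460.2
  Seoul: ids {12, 14, 22} → ROUND(AVG(price), 2)=526.67
  Tokyo: ids {10, 19, 34} → ROUND(AVG(price), 2)=475

Izmir | 724.33 ; Seoul | 526.67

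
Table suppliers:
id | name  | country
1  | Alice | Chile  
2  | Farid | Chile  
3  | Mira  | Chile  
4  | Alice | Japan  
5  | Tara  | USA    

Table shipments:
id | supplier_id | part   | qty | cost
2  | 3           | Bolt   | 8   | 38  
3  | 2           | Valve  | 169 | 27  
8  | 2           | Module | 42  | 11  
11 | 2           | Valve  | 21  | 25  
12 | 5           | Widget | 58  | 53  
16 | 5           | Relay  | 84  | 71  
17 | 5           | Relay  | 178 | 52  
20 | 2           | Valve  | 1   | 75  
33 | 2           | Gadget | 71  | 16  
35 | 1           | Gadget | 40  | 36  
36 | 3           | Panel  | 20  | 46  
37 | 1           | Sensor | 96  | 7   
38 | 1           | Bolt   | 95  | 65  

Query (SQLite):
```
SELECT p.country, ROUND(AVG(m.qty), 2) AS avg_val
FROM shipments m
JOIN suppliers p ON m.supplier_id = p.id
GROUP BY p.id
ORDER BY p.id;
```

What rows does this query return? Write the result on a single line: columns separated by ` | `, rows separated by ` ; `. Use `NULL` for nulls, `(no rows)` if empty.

Chile | 77 ; Chile | 60.8 ; Chile | 14 ; USA | 106.67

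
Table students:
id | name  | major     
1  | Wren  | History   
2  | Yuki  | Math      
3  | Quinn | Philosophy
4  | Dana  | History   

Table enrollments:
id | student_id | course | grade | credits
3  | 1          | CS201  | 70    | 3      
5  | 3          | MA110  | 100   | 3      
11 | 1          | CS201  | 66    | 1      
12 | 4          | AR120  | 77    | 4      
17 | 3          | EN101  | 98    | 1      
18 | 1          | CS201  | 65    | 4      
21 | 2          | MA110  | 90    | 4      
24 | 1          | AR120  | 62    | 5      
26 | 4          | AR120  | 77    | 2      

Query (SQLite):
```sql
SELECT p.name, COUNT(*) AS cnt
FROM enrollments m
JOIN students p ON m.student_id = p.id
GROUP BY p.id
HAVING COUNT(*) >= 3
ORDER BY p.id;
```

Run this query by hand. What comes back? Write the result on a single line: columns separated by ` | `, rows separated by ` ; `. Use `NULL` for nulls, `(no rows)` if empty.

Join each enrollments row to its students via student_id.
Group joined rows by students.id; compute COUNT(*) per group.
HAVING: keep groups with count ≥ 3.
  1: ids {3, 11, 18, 24} → COUNT(*)=4
  2: ids {21} → COUNT(*)=1
  3: ids {5, 17} → COUNT(*)=2
  4: ids {12, 26} → COUNT(*)=2

Wren | 4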